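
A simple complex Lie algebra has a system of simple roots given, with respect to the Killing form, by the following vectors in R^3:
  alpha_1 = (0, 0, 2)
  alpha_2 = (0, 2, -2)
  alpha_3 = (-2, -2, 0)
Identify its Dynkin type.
Compute the Cartan integers a_ij = 2(alpha_i, alpha_j)/(alpha_j, alpha_j); the resulting 3x3 Cartan matrix is
[[2, -1, 0], [-2, 2, -1], [0, -1, 2]].
The roots have two lengths (squared-length ratio 2:1); the short ones are alpha_{1}. The associated Dynkin diagram is a chain of 3 nodes with a double edge at one end; the terminal node there is the unique short simple root (B_3), so the type is B_3 (the algebra so(7)).

B3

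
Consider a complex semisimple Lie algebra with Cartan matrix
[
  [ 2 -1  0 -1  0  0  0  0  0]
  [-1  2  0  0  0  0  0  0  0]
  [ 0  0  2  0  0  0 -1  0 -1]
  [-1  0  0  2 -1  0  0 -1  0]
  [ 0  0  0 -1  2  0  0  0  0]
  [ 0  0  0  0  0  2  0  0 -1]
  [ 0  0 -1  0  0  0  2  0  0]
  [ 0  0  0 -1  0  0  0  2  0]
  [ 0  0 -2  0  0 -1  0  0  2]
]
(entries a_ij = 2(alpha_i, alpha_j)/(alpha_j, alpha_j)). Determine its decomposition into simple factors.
The diagram associated to this matrix has two connected components: the simple roots {alpha_1, alpha_2, alpha_4, alpha_5, alpha_8} form a chain of 3 nodes with a fork of two nodes at one end (D_5), and {alpha_3, alpha_6, alpha_7, alpha_9} form a chain of 4 nodes with a double edge between the middle two (F_4). A semisimple Lie algebra decomposes uniquely as the direct sum of simple ideals, one per connected component of its Dynkin diagram, so g ≅ D_5 ⊕ F_4 (dimension 45 + 52 = 97).

D_5 (so(10)) + F_4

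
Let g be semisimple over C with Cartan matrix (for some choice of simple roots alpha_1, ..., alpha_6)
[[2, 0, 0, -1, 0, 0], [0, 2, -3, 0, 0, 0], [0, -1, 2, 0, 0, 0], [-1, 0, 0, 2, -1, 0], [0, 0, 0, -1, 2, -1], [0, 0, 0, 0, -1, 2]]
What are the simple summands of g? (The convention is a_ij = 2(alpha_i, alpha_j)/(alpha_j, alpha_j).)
The diagram associated to this matrix has two connected components: the simple roots {alpha_1, alpha_4, alpha_5, alpha_6} form a chain of 4 nodes with single edges (A_4), and {alpha_2, alpha_3} form two nodes joined by a triple edge (G_2). A semisimple Lie algebra decomposes uniquely as the direct sum of simple ideals, one per connected component of its Dynkin diagram, so g ≅ A_4 ⊕ G_2 (dimension 24 + 14 = 38).

type A_4 ⊕ type G_2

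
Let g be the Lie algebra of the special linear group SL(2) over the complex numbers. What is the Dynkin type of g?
A_1

This is sl(2), which has dimension 2^2 - 1 = 3 and rank 2 - 1 = 1 (a Cartan subalgebra is the diagonal traceless matrices). In the classification of classical Lie algebras, the special linear algebra sl(n+1) has type A_n; here n = 1, so the Dynkin diagram is a chain of 1 nodes with single edges (A_1). Hence the type is A_1.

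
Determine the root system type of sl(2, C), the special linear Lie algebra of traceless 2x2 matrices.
This is sl(2), which has dimension 2^2 - 1 = 3 and rank 2 - 1 = 1 (a Cartan subalgebra is the diagonal traceless matrices). In the classification of classical Lie algebras, the special linear algebra sl(n+1) has type A_n; here n = 1, so the Dynkin diagram is a chain of 1 nodes with single edges (A_1). Hence the type is A_1.

A_1 (sl(2))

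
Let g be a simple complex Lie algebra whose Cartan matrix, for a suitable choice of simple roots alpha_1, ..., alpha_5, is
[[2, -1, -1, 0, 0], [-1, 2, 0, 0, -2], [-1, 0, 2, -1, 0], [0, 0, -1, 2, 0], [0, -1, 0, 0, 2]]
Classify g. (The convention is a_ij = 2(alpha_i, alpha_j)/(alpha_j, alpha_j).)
The matrix has rank 5 with 2's on the diagonal. Reading the off-diagonal entries as Dynkin edges (a single edge where a_ij = a_ji = -1; a double or triple edge where a_ij * a_ji = 2 or 3), the diagram is a chain of 5 nodes with a double edge at one end; the terminal node there is the unique short simple root (B_5). One simple-root ordering that puts it in standard form is (alpha_4, alpha_3, alpha_1, alpha_2, alpha_5). So the algebra is type B_5, i.e. so(11).

B5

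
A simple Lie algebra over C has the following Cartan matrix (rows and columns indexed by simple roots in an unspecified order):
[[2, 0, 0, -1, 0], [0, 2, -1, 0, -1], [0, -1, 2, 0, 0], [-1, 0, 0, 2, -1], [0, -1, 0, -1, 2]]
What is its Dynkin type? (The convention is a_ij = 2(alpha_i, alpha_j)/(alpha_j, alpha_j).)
A5

The matrix has rank 5 with 2's on the diagonal. Reading the off-diagonal entries as Dynkin edges (a single edge where a_ij = a_ji = -1; a double or triple edge where a_ij * a_ji = 2 or 3), the diagram is a chain of 5 nodes with single edges (A_5). One simple-root ordering that puts it in standard form is (alpha_3, alpha_2, alpha_5, alpha_4, alpha_1). So the algebra is type A_5, i.e. sl(6).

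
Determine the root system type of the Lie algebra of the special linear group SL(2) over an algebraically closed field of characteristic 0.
This is sl(2), which has dimension 2^2 - 1 = 3 and rank 2 - 1 = 1 (a Cartan subalgebra is the diagonal traceless matrices). In the classification of classical Lie algebras, the special linear algebra sl(n+1) has type A_n; here n = 1, so the Dynkin diagram is a chain of 1 nodes with single edges (A_1). Hence the type is A_1.

A1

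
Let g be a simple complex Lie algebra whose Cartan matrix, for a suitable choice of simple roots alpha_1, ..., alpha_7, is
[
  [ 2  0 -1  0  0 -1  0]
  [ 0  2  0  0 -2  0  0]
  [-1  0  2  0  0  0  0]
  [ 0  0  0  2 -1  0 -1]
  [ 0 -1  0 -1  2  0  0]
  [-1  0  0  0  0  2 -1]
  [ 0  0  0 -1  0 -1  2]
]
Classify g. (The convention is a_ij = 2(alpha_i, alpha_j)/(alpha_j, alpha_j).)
The matrix has rank 7 with 2's on the diagonal. Reading the off-diagonal entries as Dynkin edges (a single edge where a_ij = a_ji = -1; a double or triple edge where a_ij * a_ji = 2 or 3), the diagram is a chain of 7 nodes with a double edge at one end; the terminal node there is the unique long simple root (C_7). One simple-root ordering that puts it in standard form is (alpha_3, alpha_1, alpha_6, alpha_7, alpha_4, alpha_5, alpha_2). So the algebra is type C_7, i.e. sp(14).

C_7 (sp(14))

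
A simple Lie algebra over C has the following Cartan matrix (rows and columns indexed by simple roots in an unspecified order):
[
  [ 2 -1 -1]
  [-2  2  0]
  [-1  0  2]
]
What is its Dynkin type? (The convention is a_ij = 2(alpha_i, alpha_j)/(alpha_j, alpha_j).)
The matrix has rank 3 with 2's on the diagonal. Reading the off-diagonal entries as Dynkin edges (a single edge where a_ij = a_ji = -1; a double or triple edge where a_ij * a_ji = 2 or 3), the diagram is a chain of 3 nodes with a double edge at one end; the terminal node there is the unique long simple root (C_3). One simple-root ordering that puts it in standard form is (alpha_3, alpha_1, alpha_2). So the algebra is type C_3, i.e. sp(6).

C3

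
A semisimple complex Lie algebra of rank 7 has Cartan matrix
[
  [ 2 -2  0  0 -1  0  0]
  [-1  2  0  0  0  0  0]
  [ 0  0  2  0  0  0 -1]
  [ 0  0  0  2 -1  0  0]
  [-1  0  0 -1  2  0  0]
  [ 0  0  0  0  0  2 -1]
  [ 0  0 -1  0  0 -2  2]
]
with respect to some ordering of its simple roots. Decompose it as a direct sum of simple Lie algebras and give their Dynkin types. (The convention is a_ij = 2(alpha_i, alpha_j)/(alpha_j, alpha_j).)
B_3 (so(7)) ⊕ B_4 (so(9))

The diagram associated to this matrix has two connected components: the simple roots {alpha_3, alpha_6, alpha_7} form a chain of 3 nodes with a double edge at one end; the terminal node there is the unique short simple root (B_3), and {alpha_1, alpha_2, alpha_4, alpha_5} form a chain of 4 nodes with a double edge at one end; the terminal node there is the unique short simple root (B_4). A semisimple Lie algebra decomposes uniquely as the direct sum of simple ideals, one per connected component of its Dynkin diagram, so g ≅ B_3 ⊕ B_4 (dimension 21 + 36 = 57).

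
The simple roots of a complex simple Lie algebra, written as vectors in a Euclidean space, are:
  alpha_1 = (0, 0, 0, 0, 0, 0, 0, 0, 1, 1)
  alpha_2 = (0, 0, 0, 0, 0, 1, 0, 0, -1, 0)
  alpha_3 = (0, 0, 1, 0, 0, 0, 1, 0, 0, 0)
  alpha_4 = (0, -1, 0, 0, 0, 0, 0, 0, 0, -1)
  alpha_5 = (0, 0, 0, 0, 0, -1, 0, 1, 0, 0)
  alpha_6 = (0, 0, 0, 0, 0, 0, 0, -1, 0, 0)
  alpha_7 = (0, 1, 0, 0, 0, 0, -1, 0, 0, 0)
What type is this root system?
Compute the Cartan integers a_ij = 2(alpha_i, alpha_j)/(alpha_j, alpha_j); the resulting 7x7 Cartan matrix is
[[2, -1, 0, -1, 0, 0, 0], [-1, 2, 0, 0, -1, 0, 0], [0, 0, 2, 0, 0, 0, -1], [-1, 0, 0, 2, 0, 0, -1], [0, -1, 0, 0, 2, -2, 0], [0, 0, 0, 0, -1, 2, 0], [0, 0, -1, -1, 0, 0, 2]].
The roots have two lengths (squared-length ratio 2:1); the short ones are alpha_{6}. The associated Dynkin diagram is a chain of 7 nodes with a double edge at one end; the terminal node there is the unique short simple root (B_7), so the type is B_7 (the algebra so(15)).

B_7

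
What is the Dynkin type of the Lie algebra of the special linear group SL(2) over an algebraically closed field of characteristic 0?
This is sl(2), which has dimension 2^2 - 1 = 3 and rank 2 - 1 = 1 (a Cartan subalgebra is the diagonal traceless matrices). In the classification of classical Lie algebras, the special linear algebra sl(n+1) has type A_n; here n = 1, so the Dynkin diagram is a chain of 1 nodes with single edges (A_1). Hence the type is A_1.

A1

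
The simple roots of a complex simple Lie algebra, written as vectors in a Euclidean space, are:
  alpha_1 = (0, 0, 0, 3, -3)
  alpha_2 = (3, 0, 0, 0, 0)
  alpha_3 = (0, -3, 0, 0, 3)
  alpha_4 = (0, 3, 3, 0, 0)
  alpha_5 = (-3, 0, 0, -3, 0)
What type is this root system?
type B_5

Compute the Cartan integers a_ij = 2(alpha_i, alpha_j)/(alpha_j, alpha_j); the resulting 5x5 Cartan matrix is
[[2, 0, -1, 0, -1], [0, 2, 0, 0, -1], [-1, 0, 2, -1, 0], [0, 0, -1, 2, 0], [-1, -2, 0, 0, 2]].
The roots have two lengths (squared-length ratio 2:1); the short ones are alpha_{2}. The associated Dynkin diagram is a chain of 5 nodes with a double edge at one end; the terminal node there is the unique short simple root (B_5), so the type is B_5 (the algebra so(11)).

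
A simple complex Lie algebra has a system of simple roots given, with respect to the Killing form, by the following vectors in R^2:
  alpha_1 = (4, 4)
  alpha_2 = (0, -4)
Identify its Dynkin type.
Compute the Cartan integers a_ij = 2(alpha_i, alpha_j)/(alpha_j, alpha_j); the resulting 2x2 Cartan matrix is
[[2, -2], [-1, 2]].
The roots have two lengths (squared-length ratio 2:1); the short ones are alpha_{2}. The associated Dynkin diagram is a chain of 2 nodes with a double edge at one end; the terminal node there is the unique short simple root (B_2), so the type is B_2 (the algebra so(5)).

B2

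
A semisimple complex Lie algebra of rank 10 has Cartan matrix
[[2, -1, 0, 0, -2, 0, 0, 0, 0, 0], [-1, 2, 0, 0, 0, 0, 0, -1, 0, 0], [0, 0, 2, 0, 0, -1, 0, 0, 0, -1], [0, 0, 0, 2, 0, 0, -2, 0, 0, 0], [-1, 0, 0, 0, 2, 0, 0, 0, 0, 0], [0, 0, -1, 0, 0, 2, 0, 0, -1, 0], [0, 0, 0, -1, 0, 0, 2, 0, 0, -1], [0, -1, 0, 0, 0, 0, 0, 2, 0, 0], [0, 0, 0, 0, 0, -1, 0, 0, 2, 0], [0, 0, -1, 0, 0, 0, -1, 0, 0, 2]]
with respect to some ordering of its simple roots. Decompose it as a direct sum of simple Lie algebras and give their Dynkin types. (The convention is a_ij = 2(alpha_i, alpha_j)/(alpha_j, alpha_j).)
B_4 + C_6

The diagram associated to this matrix has two connected components: the simple roots {alpha_1, alpha_2, alpha_5, alpha_8} form a chain of 4 nodes with a double edge at one end; the terminal node there is the unique short simple root (B_4), and {alpha_3, alpha_4, alpha_6, alpha_7, alpha_9, alpha_10} form a chain of 6 nodes with a double edge at one end; the terminal node there is the unique long simple root (C_6). A semisimple Lie algebra decomposes uniquely as the direct sum of simple ideals, one per connected component of its Dynkin diagram, so g ≅ B_4 ⊕ C_6 (dimension 36 + 78 = 114).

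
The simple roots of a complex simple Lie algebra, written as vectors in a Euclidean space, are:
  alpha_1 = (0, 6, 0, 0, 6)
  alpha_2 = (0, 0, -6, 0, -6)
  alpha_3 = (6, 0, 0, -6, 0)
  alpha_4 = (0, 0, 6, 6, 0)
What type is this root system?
A_4 (sl(5))

Compute the Cartan integers a_ij = 2(alpha_i, alpha_j)/(alpha_j, alpha_j); the resulting 4x4 Cartan matrix is
[[2, -1, 0, 0], [-1, 2, 0, -1], [0, 0, 2, -1], [0, -1, -1, 2]].
All simple roots have the same length, so the diagram is simply laced. The associated Dynkin diagram is a chain of 4 nodes with single edges (A_4), so the type is A_4 (the algebra sl(5)).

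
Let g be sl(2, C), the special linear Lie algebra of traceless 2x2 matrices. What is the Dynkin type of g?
A_1

This is sl(2), which has dimension 2^2 - 1 = 3 and rank 2 - 1 = 1 (a Cartan subalgebra is the diagonal traceless matrices). In the classification of classical Lie algebras, the special linear algebra sl(n+1) has type A_n; here n = 1, so the Dynkin diagram is a chain of 1 nodes with single edges (A_1). Hence the type is A_1.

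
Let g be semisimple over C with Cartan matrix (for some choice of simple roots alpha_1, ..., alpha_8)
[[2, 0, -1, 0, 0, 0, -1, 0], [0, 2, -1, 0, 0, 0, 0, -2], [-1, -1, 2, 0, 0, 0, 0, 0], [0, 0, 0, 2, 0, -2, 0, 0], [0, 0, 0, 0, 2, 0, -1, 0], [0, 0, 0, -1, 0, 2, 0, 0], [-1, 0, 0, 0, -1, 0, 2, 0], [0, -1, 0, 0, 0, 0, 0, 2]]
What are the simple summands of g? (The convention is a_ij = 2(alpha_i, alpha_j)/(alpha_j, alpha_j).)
B_2 (so(5)) ⊕ B_6 (so(13))

The diagram associated to this matrix has two connected components: the simple roots {alpha_4, alpha_6} form a chain of 2 nodes with a double edge at one end; the terminal node there is the unique short simple root (B_2), and {alpha_1, alpha_2, alpha_3, alpha_5, alpha_7, alpha_8} form a chain of 6 nodes with a double edge at one end; the terminal node there is the unique short simple root (B_6). A semisimple Lie algebra decomposes uniquely as the direct sum of simple ideals, one per connected component of its Dynkin diagram, so g ≅ B_2 ⊕ B_6 (dimension 10 + 78 = 88).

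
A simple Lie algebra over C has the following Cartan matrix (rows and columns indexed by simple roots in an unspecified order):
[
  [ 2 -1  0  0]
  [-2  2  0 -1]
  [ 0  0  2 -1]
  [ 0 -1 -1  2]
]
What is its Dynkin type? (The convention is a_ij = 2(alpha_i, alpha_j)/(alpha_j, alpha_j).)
B_4 (so(9))

The matrix has rank 4 with 2's on the diagonal. Reading the off-diagonal entries as Dynkin edges (a single edge where a_ij = a_ji = -1; a double or triple edge where a_ij * a_ji = 2 or 3), the diagram is a chain of 4 nodes with a double edge at one end; the terminal node there is the unique short simple root (B_4). One simple-root ordering that puts it in standard form is (alpha_3, alpha_4, alpha_2, alpha_1). So the algebra is type B_4, i.e. so(9).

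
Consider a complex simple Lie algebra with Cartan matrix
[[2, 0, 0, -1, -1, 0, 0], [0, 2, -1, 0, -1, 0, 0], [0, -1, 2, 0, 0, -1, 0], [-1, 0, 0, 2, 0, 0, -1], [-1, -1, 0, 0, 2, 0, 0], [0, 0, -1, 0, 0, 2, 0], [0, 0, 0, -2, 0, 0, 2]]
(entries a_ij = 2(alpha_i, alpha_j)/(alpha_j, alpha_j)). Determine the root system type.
C7

The matrix has rank 7 with 2's on the diagonal. Reading the off-diagonal entries as Dynkin edges (a single edge where a_ij = a_ji = -1; a double or triple edge where a_ij * a_ji = 2 or 3), the diagram is a chain of 7 nodes with a double edge at one end; the terminal node there is the unique long simple root (C_7). One simple-root ordering that puts it in standard form is (alpha_6, alpha_3, alpha_2, alpha_5, alpha_1, alpha_4, alpha_7). So the algebra is type C_7, i.e. sp(14).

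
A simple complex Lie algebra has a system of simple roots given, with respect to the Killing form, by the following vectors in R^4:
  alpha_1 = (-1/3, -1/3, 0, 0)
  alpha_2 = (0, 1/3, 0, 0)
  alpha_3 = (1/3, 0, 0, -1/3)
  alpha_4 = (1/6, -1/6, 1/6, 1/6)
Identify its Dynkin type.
F_4

Compute the Cartan integers a_ij = 2(alpha_i, alpha_j)/(alpha_j, alpha_j); the resulting 4x4 Cartan matrix is
[[2, -2, -1, 0], [-1, 2, 0, -1], [-1, 0, 2, 0], [0, -1, 0, 2]].
The roots have two lengths (squared-length ratio 2:1); the short ones are alpha_{2,4}. The associated Dynkin diagram is a chain of 4 nodes with a double edge between the middle two (F_4), so the type is F_4.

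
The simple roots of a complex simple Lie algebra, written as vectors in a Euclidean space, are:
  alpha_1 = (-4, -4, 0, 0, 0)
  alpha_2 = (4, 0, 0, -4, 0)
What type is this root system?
A_2

Compute the Cartan integers a_ij = 2(alpha_i, alpha_j)/(alpha_j, alpha_j); the resulting 2x2 Cartan matrix is
[[2, -1], [-1, 2]].
All simple roots have the same length, so the diagram is simply laced. The associated Dynkin diagram is a chain of 2 nodes with single edges (A_2), so the type is A_2 (the algebra sl(3)).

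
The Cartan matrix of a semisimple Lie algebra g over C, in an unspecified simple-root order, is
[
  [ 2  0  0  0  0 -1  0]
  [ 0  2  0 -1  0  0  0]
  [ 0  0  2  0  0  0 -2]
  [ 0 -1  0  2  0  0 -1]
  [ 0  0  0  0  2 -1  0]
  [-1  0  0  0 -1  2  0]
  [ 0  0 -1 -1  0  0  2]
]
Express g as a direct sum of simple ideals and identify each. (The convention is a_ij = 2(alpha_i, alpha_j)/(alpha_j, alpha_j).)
A_3 + C_4

The diagram associated to this matrix has two connected components: the simple roots {alpha_1, alpha_5, alpha_6} form a chain of 3 nodes with single edges (A_3), and {alpha_2, alpha_3, alpha_4, alpha_7} form a chain of 4 nodes with a double edge at one end; the terminal node there is the unique long simple root (C_4). A semisimple Lie algebra decomposes uniquely as the direct sum of simple ideals, one per connected component of its Dynkin diagram, so g ≅ A_3 ⊕ C_4 (dimension 15 + 36 = 51).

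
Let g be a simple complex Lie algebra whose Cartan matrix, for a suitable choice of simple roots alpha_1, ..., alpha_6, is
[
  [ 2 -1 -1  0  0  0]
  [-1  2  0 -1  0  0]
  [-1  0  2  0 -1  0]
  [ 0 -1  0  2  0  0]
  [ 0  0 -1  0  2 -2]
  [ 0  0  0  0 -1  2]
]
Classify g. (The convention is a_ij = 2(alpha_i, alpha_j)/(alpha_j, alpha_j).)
B_6 (so(13))

The matrix has rank 6 with 2's on the diagonal. Reading the off-diagonal entries as Dynkin edges (a single edge where a_ij = a_ji = -1; a double or triple edge where a_ij * a_ji = 2 or 3), the diagram is a chain of 6 nodes with a double edge at one end; the terminal node there is the unique short simple root (B_6). One simple-root ordering that puts it in standard form is (alpha_4, alpha_2, alpha_1, alpha_3, alpha_5, alpha_6). So the algebra is type B_6, i.e. so(13).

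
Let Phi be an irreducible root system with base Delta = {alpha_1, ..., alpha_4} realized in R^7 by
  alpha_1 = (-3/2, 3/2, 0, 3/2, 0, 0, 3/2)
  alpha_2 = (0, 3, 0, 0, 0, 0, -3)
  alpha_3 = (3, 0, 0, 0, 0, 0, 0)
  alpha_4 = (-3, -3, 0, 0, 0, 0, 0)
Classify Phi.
type F_4

Compute the Cartan integers a_ij = 2(alpha_i, alpha_j)/(alpha_j, alpha_j); the resulting 4x4 Cartan matrix is
[[2, 0, -1, 0], [0, 2, 0, -1], [-1, 0, 2, -1], [0, -1, -2, 2]].
The roots have two lengths (squared-length ratio 2:1); the short ones are alpha_{1,3}. The associated Dynkin diagram is a chain of 4 nodes with a double edge between the middle two (F_4), so the type is F_4.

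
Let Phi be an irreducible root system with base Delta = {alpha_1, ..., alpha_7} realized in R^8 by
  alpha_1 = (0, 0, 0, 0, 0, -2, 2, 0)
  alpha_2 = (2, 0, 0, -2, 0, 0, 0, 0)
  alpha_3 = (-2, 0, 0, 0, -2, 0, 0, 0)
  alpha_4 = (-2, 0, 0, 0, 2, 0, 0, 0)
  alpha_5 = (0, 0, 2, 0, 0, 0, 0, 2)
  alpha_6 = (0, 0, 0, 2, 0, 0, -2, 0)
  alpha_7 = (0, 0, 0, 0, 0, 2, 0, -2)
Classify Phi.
D_7 (so(14))

Compute the Cartan integers a_ij = 2(alpha_i, alpha_j)/(alpha_j, alpha_j); the resulting 7x7 Cartan matrix is
[[2, 0, 0, 0, 0, -1, -1], [0, 2, -1, -1, 0, -1, 0], [0, -1, 2, 0, 0, 0, 0], [0, -1, 0, 2, 0, 0, 0], [0, 0, 0, 0, 2, 0, -1], [-1, -1, 0, 0, 0, 2, 0], [-1, 0, 0, 0, -1, 0, 2]].
All simple roots have the same length, so the diagram is simply laced. The associated Dynkin diagram is a chain of 5 nodes with a fork of two nodes at one end (D_7), so the type is D_7 (the algebra so(14)).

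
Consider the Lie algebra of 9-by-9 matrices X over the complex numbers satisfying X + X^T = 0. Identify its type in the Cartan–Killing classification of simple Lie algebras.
type B_4

This is so(9) with 9 odd, which has dimension 9(9-1)/2 = 36 and rank (9-1)/2 = 4. In the classification of classical Lie algebras, the orthogonal algebra so(2n+1) in an odd number of variables has type B_n; here n = 4, so the Dynkin diagram is a chain of 4 nodes with a double edge at one end; the terminal node there is the unique short simple root (B_4). Hence the type is B_4.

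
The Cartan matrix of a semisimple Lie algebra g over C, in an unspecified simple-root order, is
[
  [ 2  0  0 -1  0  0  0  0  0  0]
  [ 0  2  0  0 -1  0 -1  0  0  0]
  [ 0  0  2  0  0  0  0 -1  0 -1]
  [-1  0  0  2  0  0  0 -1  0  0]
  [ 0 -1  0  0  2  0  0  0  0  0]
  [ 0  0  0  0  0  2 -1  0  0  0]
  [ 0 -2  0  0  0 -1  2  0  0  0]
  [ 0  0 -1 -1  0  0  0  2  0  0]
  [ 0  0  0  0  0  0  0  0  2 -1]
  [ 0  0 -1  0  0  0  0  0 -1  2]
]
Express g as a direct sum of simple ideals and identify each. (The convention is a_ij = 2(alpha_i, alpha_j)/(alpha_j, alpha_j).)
A_6 (sl(7)) + F_4

The diagram associated to this matrix has two connected components: the simple roots {alpha_1, alpha_3, alpha_4, alpha_8, alpha_9, alpha_10} form a chain of 6 nodes with single edges (A_6), and {alpha_2, alpha_5, alpha_6, alpha_7} form a chain of 4 nodes with a double edge between the middle two (F_4). A semisimple Lie algebra decomposes uniquely as the direct sum of simple ideals, one per connected component of its Dynkin diagram, so g ≅ A_6 ⊕ F_4 (dimension 48 + 52 = 100).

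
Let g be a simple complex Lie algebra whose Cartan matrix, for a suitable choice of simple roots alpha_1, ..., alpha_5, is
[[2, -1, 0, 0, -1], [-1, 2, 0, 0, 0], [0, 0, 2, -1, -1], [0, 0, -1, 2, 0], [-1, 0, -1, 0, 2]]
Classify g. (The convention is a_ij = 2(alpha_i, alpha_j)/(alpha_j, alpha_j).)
The matrix has rank 5 with 2's on the diagonal. Reading the off-diagonal entries as Dynkin edges (a single edge where a_ij = a_ji = -1; a double or triple edge where a_ij * a_ji = 2 or 3), the diagram is a chain of 5 nodes with single edges (A_5). One simple-root ordering that puts it in standard form is (alpha_2, alpha_1, alpha_5, alpha_3, alpha_4). So the algebra is type A_5, i.e. sl(6).

A_5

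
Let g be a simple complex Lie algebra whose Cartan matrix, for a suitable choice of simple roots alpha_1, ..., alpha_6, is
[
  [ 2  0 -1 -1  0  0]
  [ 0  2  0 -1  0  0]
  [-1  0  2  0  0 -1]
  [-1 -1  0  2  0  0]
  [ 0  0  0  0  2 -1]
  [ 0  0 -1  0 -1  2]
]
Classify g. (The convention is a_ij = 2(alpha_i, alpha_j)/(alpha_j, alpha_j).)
type A_6

The matrix has rank 6 with 2's on the diagonal. Reading the off-diagonal entries as Dynkin edges (a single edge where a_ij = a_ji = -1; a double or triple edge where a_ij * a_ji = 2 or 3), the diagram is a chain of 6 nodes with single edges (A_6). One simple-root ordering that puts it in standard form is (alpha_5, alpha_6, alpha_3, alpha_1, alpha_4, alpha_2). So the algebra is type A_6, i.e. sl(7).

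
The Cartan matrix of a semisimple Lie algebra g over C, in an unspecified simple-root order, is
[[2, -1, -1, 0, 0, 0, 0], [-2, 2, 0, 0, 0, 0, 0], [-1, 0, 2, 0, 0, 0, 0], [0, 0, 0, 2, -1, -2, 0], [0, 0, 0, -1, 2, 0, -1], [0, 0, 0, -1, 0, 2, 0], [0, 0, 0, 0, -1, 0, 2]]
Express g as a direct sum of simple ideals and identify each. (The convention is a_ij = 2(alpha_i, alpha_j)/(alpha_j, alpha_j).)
The diagram associated to this matrix has two connected components: the simple roots {alpha_4, alpha_5, alpha_6, alpha_7} form a chain of 4 nodes with a double edge at one end; the terminal node there is the unique short simple root (B_4), and {alpha_1, alpha_2, alpha_3} form a chain of 3 nodes with a double edge at one end; the terminal node there is the unique long simple root (C_3). A semisimple Lie algebra decomposes uniquely as the direct sum of simple ideals, one per connected component of its Dynkin diagram, so g ≅ B_4 ⊕ C_3 (dimension 36 + 21 = 57).

B_4 + C_3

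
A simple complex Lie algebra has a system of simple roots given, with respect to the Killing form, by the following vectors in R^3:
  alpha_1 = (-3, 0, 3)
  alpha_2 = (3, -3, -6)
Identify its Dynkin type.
Compute the Cartan integers a_ij = 2(alpha_i, alpha_j)/(alpha_j, alpha_j); the resulting 2x2 Cartan matrix is
[[2, -1], [-3, 2]].
The roots have two lengths (squared-length ratio 3:1); the short ones are alpha_{1}. The associated Dynkin diagram is two nodes joined by a triple edge (G_2), so the type is G_2.

type G_2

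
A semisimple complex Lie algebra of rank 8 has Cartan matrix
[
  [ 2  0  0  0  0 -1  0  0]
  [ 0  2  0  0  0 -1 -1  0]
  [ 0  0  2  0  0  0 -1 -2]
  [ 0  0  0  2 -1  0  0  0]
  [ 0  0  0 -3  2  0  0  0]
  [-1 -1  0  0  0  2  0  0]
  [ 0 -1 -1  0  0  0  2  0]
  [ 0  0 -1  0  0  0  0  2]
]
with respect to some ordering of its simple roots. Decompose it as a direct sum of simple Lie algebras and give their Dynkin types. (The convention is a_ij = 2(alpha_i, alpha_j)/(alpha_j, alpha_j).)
B_6 (so(13)) + G_2

The diagram associated to this matrix has two connected components: the simple roots {alpha_1, alpha_2, alpha_3, alpha_6, alpha_7, alpha_8} form a chain of 6 nodes with a double edge at one end; the terminal node there is the unique short simple root (B_6), and {alpha_4, alpha_5} form two nodes joined by a triple edge (G_2). A semisimple Lie algebra decomposes uniquely as the direct sum of simple ideals, one per connected component of its Dynkin diagram, so g ≅ B_6 ⊕ G_2 (dimension 78 + 14 = 92).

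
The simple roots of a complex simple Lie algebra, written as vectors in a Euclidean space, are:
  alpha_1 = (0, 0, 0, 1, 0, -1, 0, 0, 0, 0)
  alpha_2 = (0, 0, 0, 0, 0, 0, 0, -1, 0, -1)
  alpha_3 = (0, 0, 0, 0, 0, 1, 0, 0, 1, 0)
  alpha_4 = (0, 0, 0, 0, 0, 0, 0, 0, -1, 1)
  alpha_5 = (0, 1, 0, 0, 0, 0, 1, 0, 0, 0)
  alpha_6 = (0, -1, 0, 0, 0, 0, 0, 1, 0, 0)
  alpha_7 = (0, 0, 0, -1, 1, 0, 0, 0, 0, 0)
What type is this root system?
A7

Compute the Cartan integers a_ij = 2(alpha_i, alpha_j)/(alpha_j, alpha_j); the resulting 7x7 Cartan matrix is
[[2, 0, -1, 0, 0, 0, -1], [0, 2, 0, -1, 0, -1, 0], [-1, 0, 2, -1, 0, 0, 0], [0, -1, -1, 2, 0, 0, 0], [0, 0, 0, 0, 2, -1, 0], [0, -1, 0, 0, -1, 2, 0], [-1, 0, 0, 0, 0, 0, 2]].
All simple roots have the same length, so the diagram is simply laced. The associated Dynkin diagram is a chain of 7 nodes with single edges (A_7), so the type is A_7 (the algebra sl(8)).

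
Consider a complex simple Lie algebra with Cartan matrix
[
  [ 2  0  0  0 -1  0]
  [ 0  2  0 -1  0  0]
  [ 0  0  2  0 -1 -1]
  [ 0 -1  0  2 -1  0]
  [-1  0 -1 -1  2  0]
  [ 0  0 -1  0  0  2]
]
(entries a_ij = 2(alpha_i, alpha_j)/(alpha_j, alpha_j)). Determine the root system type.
E_6

The matrix has rank 6 with 2's on the diagonal. Reading the off-diagonal entries as Dynkin edges (a single edge where a_ij = a_ji = -1; a double or triple edge where a_ij * a_ji = 2 or 3), the diagram is a chain of 5 nodes with one extra node attached to the third node from one end (E_6). One simple-root ordering that puts it in standard form is (alpha_2, alpha_1, alpha_4, alpha_5, alpha_3, alpha_6). So the algebra is type E_6.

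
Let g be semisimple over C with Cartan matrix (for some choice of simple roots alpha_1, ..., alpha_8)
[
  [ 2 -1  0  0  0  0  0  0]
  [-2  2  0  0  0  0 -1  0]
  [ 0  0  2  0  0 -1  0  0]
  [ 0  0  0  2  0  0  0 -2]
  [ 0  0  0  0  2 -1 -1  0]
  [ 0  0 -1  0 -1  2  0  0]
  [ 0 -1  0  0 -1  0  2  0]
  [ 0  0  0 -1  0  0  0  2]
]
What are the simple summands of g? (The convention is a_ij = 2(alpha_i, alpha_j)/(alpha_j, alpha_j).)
The diagram associated to this matrix has two connected components: the simple roots {alpha_4, alpha_8} form a chain of 2 nodes with a double edge at one end; the terminal node there is the unique short simple root (B_2), and {alpha_1, alpha_2, alpha_3, alpha_5, alpha_6, alpha_7} form a chain of 6 nodes with a double edge at one end; the terminal node there is the unique short simple root (B_6). A semisimple Lie algebra decomposes uniquely as the direct sum of simple ideals, one per connected component of its Dynkin diagram, so g ≅ B_2 ⊕ B_6 (dimension 10 + 78 = 88).

B2 + B6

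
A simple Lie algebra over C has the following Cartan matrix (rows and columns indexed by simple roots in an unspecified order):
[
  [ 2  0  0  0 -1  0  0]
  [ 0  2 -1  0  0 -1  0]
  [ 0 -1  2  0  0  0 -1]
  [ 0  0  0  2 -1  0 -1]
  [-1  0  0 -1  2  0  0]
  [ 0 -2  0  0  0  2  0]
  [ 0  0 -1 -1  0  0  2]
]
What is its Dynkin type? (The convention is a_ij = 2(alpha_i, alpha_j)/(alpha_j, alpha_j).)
C_7 (sp(14))

The matrix has rank 7 with 2's on the diagonal. Reading the off-diagonal entries as Dynkin edges (a single edge where a_ij = a_ji = -1; a double or triple edge where a_ij * a_ji = 2 or 3), the diagram is a chain of 7 nodes with a double edge at one end; the terminal node there is the unique long simple root (C_7). One simple-root ordering that puts it in standard form is (alpha_1, alpha_5, alpha_4, alpha_7, alpha_3, alpha_2, alpha_6). So the algebra is type C_7, i.e. sp(14).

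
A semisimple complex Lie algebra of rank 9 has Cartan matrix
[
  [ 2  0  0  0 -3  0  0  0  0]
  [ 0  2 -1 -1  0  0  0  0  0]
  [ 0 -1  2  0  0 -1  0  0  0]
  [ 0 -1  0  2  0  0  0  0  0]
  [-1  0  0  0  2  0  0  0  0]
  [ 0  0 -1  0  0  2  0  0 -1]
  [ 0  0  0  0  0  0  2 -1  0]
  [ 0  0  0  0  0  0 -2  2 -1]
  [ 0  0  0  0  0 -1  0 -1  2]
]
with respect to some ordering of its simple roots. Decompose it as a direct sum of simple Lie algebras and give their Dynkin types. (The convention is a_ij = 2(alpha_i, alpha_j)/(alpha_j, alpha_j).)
The diagram associated to this matrix has two connected components: the simple roots {alpha_2, alpha_3, alpha_4, alpha_6, alpha_7, alpha_8, alpha_9} form a chain of 7 nodes with a double edge at one end; the terminal node there is the unique short simple root (B_7), and {alpha_1, alpha_5} form two nodes joined by a triple edge (G_2). A semisimple Lie algebra decomposes uniquely as the direct sum of simple ideals, one per connected component of its Dynkin diagram, so g ≅ B_7 ⊕ G_2 (dimension 105 + 14 = 119).

B7 + G2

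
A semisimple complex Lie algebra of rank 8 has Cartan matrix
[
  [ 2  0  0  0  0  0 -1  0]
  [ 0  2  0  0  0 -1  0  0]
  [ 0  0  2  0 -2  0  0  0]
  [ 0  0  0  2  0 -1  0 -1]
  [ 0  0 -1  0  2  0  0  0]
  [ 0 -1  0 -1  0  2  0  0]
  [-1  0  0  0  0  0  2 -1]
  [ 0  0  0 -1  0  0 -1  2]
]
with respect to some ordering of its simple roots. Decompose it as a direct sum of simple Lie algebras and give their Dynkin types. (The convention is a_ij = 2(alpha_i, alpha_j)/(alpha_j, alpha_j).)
The diagram associated to this matrix has two connected components: the simple roots {alpha_1, alpha_2, alpha_4, alpha_6, alpha_7, alpha_8} form a chain of 6 nodes with single edges (A_6), and {alpha_3, alpha_5} form a chain of 2 nodes with a double edge at one end; the terminal node there is the unique short simple root (B_2). A semisimple Lie algebra decomposes uniquely as the direct sum of simple ideals, one per connected component of its Dynkin diagram, so g ≅ A_6 ⊕ B_2 (dimension 48 + 10 = 58).

A_6 ⊕ B_2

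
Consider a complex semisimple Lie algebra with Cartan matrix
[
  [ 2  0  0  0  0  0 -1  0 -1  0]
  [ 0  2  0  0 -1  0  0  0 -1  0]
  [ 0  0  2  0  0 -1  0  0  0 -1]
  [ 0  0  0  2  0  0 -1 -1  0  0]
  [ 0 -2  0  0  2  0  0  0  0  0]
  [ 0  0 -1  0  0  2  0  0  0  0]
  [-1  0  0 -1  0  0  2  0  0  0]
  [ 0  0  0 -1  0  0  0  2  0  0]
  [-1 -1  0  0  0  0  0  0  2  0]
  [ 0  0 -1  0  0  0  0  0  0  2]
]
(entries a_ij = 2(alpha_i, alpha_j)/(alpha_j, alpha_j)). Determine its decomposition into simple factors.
The diagram associated to this matrix has two connected components: the simple roots {alpha_3, alpha_6, alpha_10} form a chain of 3 nodes with single edges (A_3), and {alpha_1, alpha_2, alpha_4, alpha_5, alpha_7, alpha_8, alpha_9} form a chain of 7 nodes with a double edge at one end; the terminal node there is the unique long simple root (C_7). A semisimple Lie algebra decomposes uniquely as the direct sum of simple ideals, one per connected component of its Dynkin diagram, so g ≅ A_3 ⊕ C_7 (dimension 15 + 105 = 120).

A_3 + C_7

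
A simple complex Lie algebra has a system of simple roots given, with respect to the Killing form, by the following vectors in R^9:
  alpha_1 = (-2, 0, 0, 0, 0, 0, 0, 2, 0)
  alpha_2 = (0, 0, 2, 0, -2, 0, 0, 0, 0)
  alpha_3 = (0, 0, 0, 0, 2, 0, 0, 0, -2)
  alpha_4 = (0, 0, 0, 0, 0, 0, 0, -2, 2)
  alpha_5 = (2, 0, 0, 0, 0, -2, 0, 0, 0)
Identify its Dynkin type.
Compute the Cartan integers a_ij = 2(alpha_i, alpha_j)/(alpha_j, alpha_j); the resulting 5x5 Cartan matrix is
[[2, 0, 0, -1, -1], [0, 2, -1, 0, 0], [0, -1, 2, -1, 0], [-1, 0, -1, 2, 0], [-1, 0, 0, 0, 2]].
All simple roots have the same length, so the diagram is simply laced. The associated Dynkin diagram is a chain of 5 nodes with single edges (A_5), so the type is A_5 (the algebra sl(6)).

A5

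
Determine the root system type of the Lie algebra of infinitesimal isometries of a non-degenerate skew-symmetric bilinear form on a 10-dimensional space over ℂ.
This is sp(10), which has dimension 10(10+1)/2 = 55 and rank 10/2 = 5. In the classification of classical Lie algebras, the symplectic algebra sp(2n) has type C_n; here n = 5, so the Dynkin diagram is a chain of 5 nodes with a double edge at one end; the terminal node there is the unique long simple root (C_5). Hence the type is C_5.

C_5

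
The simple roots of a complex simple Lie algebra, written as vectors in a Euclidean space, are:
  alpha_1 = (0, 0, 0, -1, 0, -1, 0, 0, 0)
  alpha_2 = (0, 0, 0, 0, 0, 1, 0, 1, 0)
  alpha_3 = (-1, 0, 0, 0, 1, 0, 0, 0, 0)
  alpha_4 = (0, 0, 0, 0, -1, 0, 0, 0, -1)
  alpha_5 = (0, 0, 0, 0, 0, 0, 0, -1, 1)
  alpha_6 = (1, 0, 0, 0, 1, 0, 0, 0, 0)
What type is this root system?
D_6 (so(12))

Compute the Cartan integers a_ij = 2(alpha_i, alpha_j)/(alpha_j, alpha_j); the resulting 6x6 Cartan matrix is
[[2, -1, 0, 0, 0, 0], [-1, 2, 0, 0, -1, 0], [0, 0, 2, -1, 0, 0], [0, 0, -1, 2, -1, -1], [0, -1, 0, -1, 2, 0], [0, 0, 0, -1, 0, 2]].
All simple roots have the same length, so the diagram is simply laced. The associated Dynkin diagram is a chain of 4 nodes with a fork of two nodes at one end (D_6), so the type is D_6 (the algebra so(12)).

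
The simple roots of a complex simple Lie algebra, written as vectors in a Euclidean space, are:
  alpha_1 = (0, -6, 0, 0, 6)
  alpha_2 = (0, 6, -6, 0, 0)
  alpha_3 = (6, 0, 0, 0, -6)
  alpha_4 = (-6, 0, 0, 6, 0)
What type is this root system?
type A_4

Compute the Cartan integers a_ij = 2(alpha_i, alpha_j)/(alpha_j, alpha_j); the resulting 4x4 Cartan matrix is
[[2, -1, -1, 0], [-1, 2, 0, 0], [-1, 0, 2, -1], [0, 0, -1, 2]].
All simple roots have the same length, so the diagram is simply laced. The associated Dynkin diagram is a chain of 4 nodes with single edges (A_4), so the type is A_4 (the algebra sl(5)).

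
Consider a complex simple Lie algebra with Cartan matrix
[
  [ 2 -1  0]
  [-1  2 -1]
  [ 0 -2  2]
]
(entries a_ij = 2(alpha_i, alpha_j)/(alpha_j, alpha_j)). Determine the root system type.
C3

The matrix has rank 3 with 2's on the diagonal. Reading the off-diagonal entries as Dynkin edges (a single edge where a_ij = a_ji = -1; a double or triple edge where a_ij * a_ji = 2 or 3), the diagram is a chain of 3 nodes with a double edge at one end; the terminal node there is the unique long simple root (C_3). One simple-root ordering that puts it in standard form is (alpha_1, alpha_2, alpha_3). So the algebra is type C_3, i.e. sp(6).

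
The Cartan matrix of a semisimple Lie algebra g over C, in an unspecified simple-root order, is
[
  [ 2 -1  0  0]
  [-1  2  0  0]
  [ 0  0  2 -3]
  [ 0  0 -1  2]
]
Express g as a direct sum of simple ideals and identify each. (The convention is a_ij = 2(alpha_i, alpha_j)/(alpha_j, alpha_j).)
type A_2 + type G_2

The diagram associated to this matrix has two connected components: the simple roots {alpha_1, alpha_2} form a chain of 2 nodes with single edges (A_2), and {alpha_3, alpha_4} form two nodes joined by a triple edge (G_2). A semisimple Lie algebra decomposes uniquely as the direct sum of simple ideals, one per connected component of its Dynkin diagram, so g ≅ A_2 ⊕ G_2 (dimension 8 + 14 = 22).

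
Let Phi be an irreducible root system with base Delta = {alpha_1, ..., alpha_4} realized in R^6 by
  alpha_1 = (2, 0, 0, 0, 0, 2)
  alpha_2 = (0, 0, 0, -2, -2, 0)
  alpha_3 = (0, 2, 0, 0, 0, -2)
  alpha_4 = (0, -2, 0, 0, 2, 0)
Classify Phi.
A4

Compute the Cartan integers a_ij = 2(alpha_i, alpha_j)/(alpha_j, alpha_j); the resulting 4x4 Cartan matrix is
[[2, 0, -1, 0], [0, 2, 0, -1], [-1, 0, 2, -1], [0, -1, -1, 2]].
All simple roots have the same length, so the diagram is simply laced. The associated Dynkin diagram is a chain of 4 nodes with single edges (A_4), so the type is A_4 (the algebra sl(5)).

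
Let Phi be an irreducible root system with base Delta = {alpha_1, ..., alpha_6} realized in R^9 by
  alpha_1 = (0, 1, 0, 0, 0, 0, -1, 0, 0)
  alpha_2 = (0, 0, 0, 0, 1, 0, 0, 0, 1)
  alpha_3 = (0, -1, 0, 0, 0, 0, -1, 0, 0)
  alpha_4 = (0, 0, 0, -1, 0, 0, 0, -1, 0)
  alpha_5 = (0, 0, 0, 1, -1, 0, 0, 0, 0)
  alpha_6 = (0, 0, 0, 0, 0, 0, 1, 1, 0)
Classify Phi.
D6

Compute the Cartan integers a_ij = 2(alpha_i, alpha_j)/(alpha_j, alpha_j); the resulting 6x6 Cartan matrix is
[[2, 0, 0, 0, 0, -1], [0, 2, 0, 0, -1, 0], [0, 0, 2, 0, 0, -1], [0, 0, 0, 2, -1, -1], [0, -1, 0, -1, 2, 0], [-1, 0, -1, -1, 0, 2]].
All simple roots have the same length, so the diagram is simply laced. The associated Dynkin diagram is a chain of 4 nodes with a fork of two nodes at one end (D_6), so the type is D_6 (the algebra so(12)).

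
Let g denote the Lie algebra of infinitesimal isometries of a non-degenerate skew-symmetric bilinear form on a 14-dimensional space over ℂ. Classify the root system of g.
type C_7

This is sp(14), which has dimension 14(14+1)/2 = 105 and rank 14/2 = 7. In the classification of classical Lie algebras, the symplectic algebra sp(2n) has type C_n; here n = 7, so the Dynkin diagram is a chain of 7 nodes with a double edge at one end; the terminal node there is the unique long simple root (C_7). Hence the type is C_7.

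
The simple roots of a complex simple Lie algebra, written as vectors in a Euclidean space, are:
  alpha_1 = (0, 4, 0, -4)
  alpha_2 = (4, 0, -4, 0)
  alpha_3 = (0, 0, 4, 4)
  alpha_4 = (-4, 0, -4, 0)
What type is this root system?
Compute the Cartan integers a_ij = 2(alpha_i, alpha_j)/(alpha_j, alpha_j); the resulting 4x4 Cartan matrix is
[[2, 0, -1, 0], [0, 2, -1, 0], [-1, -1, 2, -1], [0, 0, -1, 2]].
All simple roots have the same length, so the diagram is simply laced. The associated Dynkin diagram is a chain of 2 nodes with a fork of two nodes at one end (D_4), so the type is D_4 (the algebra so(8)).

D_4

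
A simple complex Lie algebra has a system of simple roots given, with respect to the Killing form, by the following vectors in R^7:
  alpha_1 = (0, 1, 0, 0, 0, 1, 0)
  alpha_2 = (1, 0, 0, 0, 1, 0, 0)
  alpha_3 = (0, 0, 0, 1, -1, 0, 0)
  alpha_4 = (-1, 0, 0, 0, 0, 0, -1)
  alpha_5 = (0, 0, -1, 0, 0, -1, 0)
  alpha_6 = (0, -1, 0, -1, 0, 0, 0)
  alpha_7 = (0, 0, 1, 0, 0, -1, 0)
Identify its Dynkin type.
D_7

Compute the Cartan integers a_ij = 2(alpha_i, alpha_j)/(alpha_j, alpha_j); the resulting 7x7 Cartan matrix is
[[2, 0, 0, 0, -1, -1, -1], [0, 2, -1, -1, 0, 0, 0], [0, -1, 2, 0, 0, -1, 0], [0, -1, 0, 2, 0, 0, 0], [-1, 0, 0, 0, 2, 0, 0], [-1, 0, -1, 0, 0, 2, 0], [-1, 0, 0, 0, 0, 0, 2]].
All simple roots have the same length, so the diagram is simply laced. The associated Dynkin diagram is a chain of 5 nodes with a fork of two nodes at one end (D_7), so the type is D_7 (the algebra so(14)).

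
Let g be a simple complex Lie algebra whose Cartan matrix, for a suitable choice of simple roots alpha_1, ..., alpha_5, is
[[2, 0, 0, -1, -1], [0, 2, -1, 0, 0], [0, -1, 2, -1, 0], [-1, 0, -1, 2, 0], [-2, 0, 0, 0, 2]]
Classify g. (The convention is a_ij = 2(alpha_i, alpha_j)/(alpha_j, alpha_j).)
C5

The matrix has rank 5 with 2's on the diagonal. Reading the off-diagonal entries as Dynkin edges (a single edge where a_ij = a_ji = -1; a double or triple edge where a_ij * a_ji = 2 or 3), the diagram is a chain of 5 nodes with a double edge at one end; the terminal node there is the unique long simple root (C_5). One simple-root ordering that puts it in standard form is (alpha_2, alpha_3, alpha_4, alpha_1, alpha_5). So the algebra is type C_5, i.e. sp(10).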